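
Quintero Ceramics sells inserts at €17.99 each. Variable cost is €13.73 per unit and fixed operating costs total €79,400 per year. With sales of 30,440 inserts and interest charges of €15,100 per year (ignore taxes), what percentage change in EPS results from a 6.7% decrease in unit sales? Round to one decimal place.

At 30,440 units, contribution = 30,440 × €4.26 = €129,674.40.
Subtracting fixed costs: EBIT = €129,674.40 − €79,400 = €50,274.40.
After interest of €15,100.00, pre-tax earnings = €35,174.40.
DCL = total CM / (EBIT − I) = €129,674.40 / €35,174.40 = 3.6866.
%ΔEPS = DCL × %ΔSales = 3.6866 × -6.7% = -24.7%.

-24.7%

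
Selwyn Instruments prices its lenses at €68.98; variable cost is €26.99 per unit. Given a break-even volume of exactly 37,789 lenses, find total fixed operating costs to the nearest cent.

Each unit contributes €68.98 − €26.99 = €41.99.
Fixed costs = break-even units × CM = 37,789 × €41.99 = €1,586,760.11.

€1,586,760.11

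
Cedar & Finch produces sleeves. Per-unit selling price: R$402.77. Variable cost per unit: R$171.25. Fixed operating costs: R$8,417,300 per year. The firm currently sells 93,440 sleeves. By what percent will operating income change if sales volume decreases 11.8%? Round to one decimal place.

At 93,440 units, contribution = 93,440 × R$231.52 = R$21,633,228.80.
EBIT = R$21,633,228.80 − R$8,417,300 = R$13,215,928.80.
DOL = contribution ÷ EBIT = R$21,633,228.80 ÷ R$13,215,928.80 = 1.6369.
So EBIT moves 1.6369 × (-11.8%) = -19.3%.

-19.3%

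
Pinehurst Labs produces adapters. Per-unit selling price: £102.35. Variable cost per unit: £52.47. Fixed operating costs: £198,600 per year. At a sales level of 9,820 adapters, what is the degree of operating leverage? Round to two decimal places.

Contribution at this volume is 9,820 × £49.88 = £489,821.60.
Operating income = contribution − fixed costs = £489,821.60 − £198,600 = £291,221.60.
DOL = contribution ÷ EBIT = £489,821.60 ÷ £291,221.60 = 1.6820.

1.68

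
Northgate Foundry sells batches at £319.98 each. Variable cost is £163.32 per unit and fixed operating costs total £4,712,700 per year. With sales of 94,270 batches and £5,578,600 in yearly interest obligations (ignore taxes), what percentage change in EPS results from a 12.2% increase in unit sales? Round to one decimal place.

+40.2%

Contribution at this volume is 94,270 × £156.66 = £14,768,338.20.
Subtracting fixed costs: EBIT = £14,768,338.20 − £4,712,700 = £10,055,638.20.
Interest = £5,578,600.00, so EBIT − I = £4,477,038.20.
DCL = total CM / (EBIT − I) = £14,768,338.20 / £4,477,038.20 = 3.2987.
EPS therefore changes by 3.2987 × (+12.2%) = +40.2%.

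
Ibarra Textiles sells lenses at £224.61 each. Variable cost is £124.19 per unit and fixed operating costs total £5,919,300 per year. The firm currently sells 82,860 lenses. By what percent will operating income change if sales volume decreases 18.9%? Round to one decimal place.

Contribution at this volume is 82,860 × £100.42 = £8,320,801.20.
EBIT = £8,320,801.20 − £5,919,300 = £2,401,501.20.
Degree of operating leverage = £8,320,801.20 / £2,401,501.20 = 3.4648.
So EBIT moves 3.4648 × (-18.9%) = -65.5%.

-65.5%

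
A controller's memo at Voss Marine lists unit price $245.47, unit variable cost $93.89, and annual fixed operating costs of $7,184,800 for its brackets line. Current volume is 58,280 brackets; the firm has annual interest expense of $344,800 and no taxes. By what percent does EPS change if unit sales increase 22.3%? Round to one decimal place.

+151.0%

Total contribution margin = 58,280 × $151.58 = $8,834,082.40.
EBIT = $8,834,082.40 − $7,184,800 = $1,649,282.40.
Interest = $344,800.00, so EBIT − I = $1,304,482.40.
DCL = total CM / (EBIT − I) = $8,834,082.40 / $1,304,482.40 = 6.7721.
EPS therefore changes by 6.7721 × (+22.3%) = +151.0%.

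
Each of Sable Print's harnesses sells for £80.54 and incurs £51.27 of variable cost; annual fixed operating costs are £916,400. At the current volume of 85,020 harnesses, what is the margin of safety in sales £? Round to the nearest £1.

Contribution margin per unit = £80.54 − £51.27 = £29.27. Break-even units = £916,400 ÷ £29.27 = 31,308.51; break-even revenue = 31,308.51 × £80.54 = £2,521,587.15.
Actual sales revenue = 85,020 × £80.54 = £6,847,510.80.
Margin of safety = £6,847,510.80 − £2,521,587.15 = £4,325,924.

£4,325,924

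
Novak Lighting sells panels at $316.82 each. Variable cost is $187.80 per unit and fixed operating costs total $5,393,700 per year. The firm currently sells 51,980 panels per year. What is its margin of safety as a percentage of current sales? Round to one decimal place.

Each unit contributes $316.82 − $187.80 = $129.02. Break-even units = $5,393,700 ÷ $129.02 = 41,805.15; break-even revenue = 41,805.15 × $316.82 = $13,244,706.51.
Current sales = 51,980 × $316.82 = $16,468,303.60.
Margin of safety = ($16,468,303.60 − $13,244,706.51) ÷ $16,468,303.60 = 19.6%.

19.6%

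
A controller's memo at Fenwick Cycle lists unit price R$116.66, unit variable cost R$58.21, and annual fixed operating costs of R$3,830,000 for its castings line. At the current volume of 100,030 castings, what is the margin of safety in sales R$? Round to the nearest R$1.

Contribution margin per unit = R$116.66 − R$58.21 = R$58.45. Break-even units = R$3,830,000 ÷ R$58.45 = 65,526.09; break-even revenue = 65,526.09 × R$116.66 = R$7,644,273.74.
Current sales = 100,030 × R$116.66 = R$11,669,499.80.
Margin of safety = R$11,669,499.80 − R$7,644,273.74 = R$4,025,226.

R$4,025,226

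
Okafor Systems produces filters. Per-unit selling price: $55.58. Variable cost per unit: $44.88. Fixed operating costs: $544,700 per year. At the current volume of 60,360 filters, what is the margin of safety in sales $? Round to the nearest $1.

$525,423

Each unit contributes $55.58 − $44.88 = $10.70. Break-even units = $544,700 ÷ $10.70 = 50,906.54; break-even revenue = 50,906.54 × $55.58 = $2,829,385.61.
Actual sales revenue = 60,360 × $55.58 = $3,354,808.80.
Margin of safety = $3,354,808.80 − $2,829,385.61 = $525,423.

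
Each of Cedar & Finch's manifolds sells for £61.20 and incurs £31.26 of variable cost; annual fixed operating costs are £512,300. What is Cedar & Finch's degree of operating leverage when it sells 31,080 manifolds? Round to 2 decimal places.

Total contribution margin = 31,080 × £29.94 = £930,535.20.
Subtracting fixed costs: EBIT = £930,535.20 − £512,300 = £418,235.20.
Degree of operating leverage = £930,535.20 / £418,235.20 = 2.2249.

2.22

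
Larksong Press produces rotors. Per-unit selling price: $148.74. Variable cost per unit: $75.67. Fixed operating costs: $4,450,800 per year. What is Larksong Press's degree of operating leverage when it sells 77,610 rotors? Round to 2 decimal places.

4.65

At 77,610 units, contribution = 77,610 × $73.07 = $5,670,962.70.
Subtracting fixed costs: EBIT = $5,670,962.70 − $4,450,800 = $1,220,162.70.
Degree of operating leverage = $5,670,962.70 / $1,220,162.70 = 4.6477.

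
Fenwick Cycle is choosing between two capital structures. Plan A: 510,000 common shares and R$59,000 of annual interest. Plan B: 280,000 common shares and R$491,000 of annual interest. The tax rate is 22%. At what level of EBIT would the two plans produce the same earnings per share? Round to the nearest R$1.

R$1,016,913

Set EPS_A = EPS_B: (EBIT − R$59,000)(1 − 0.22) ÷ 510,000 = (EBIT − R$491,000)(1 − 0.22) ÷ 280,000.
Cancelling (1 − t) and cross-multiplying: 280,000·(EBIT − 59,000) = 510,000·(EBIT − 491,000).
EBIT × (510,000 − 280,000) = 491,000 × 510,000 − 59,000 × 280,000 = 233,890,000,000, so EBIT = 233,890,000,000 ÷ 230,000 = 1,016,913.04.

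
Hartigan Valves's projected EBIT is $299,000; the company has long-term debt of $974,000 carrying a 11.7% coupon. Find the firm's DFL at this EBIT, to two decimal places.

Annual interest charges come to $113,958.00.
DFL = EBIT ÷ (EBIT − I) = $299,000 ÷ ($299,000 − $113,958.00) = $299,000 ÷ $185,042.00 = 1.6158.

1.62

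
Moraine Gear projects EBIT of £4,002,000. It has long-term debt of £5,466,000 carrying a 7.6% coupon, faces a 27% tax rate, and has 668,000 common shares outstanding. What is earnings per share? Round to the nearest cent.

Interest = £415,416.00, so EBT = £4,002,000 − £415,416.00 = £3,586,584.00.
After tax at 27%: net income = £3,586,584.00 × 0.73 = £2,618,206.32.
Per share: £2,618,206.32 / 668,000 shares = £3.92.

£3.92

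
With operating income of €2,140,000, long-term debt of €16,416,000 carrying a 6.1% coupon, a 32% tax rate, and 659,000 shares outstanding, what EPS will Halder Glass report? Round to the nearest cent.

€1.17

Pre-tax income = €2,140,000 − €1,001,376.00 = €1,138,624.00.
Net income = €1,138,624.00 × (1 − 0.32) = €774,264.32.
EPS = €774,264.32 ÷ 659,000 = €1.17.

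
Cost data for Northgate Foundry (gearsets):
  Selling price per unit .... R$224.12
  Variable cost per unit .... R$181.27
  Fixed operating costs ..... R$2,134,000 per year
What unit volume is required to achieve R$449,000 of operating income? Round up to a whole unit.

60,281 gearsets

Contribution margin per unit = R$224.12 − R$181.27 = R$42.85.
Required volume = (fixed costs + target profit) ÷ CM = (R$2,134,000 + R$449,000) ÷ R$42.85 = 60,280.05, so 60,281 gearsets.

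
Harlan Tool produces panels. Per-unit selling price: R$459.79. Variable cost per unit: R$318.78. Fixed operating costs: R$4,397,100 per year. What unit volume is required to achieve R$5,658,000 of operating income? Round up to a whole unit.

71,308 panels

Contribution margin per unit = R$459.79 − R$318.78 = R$141.01.
Need Q such that Q × R$141.01 − R$4,397,100 = R$5,658,000, i.e. Q = R$10,055,100 / R$141.01 = 71,307.71 → 71,308.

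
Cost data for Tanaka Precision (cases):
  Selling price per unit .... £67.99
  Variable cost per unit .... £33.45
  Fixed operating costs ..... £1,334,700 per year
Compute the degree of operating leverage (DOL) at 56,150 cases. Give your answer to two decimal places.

3.21

Total contribution margin = 56,150 × £34.54 = £1,939,421.00.
Subtracting fixed costs: EBIT = £1,939,421.00 − £1,334,700 = £604,721.00.
DOL = contribution ÷ EBIT = £1,939,421.00 ÷ £604,721.00 = 3.2071.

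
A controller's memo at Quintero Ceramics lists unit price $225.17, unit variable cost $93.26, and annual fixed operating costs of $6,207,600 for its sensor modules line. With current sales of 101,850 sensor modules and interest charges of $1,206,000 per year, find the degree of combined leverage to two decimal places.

2.23

Total contribution margin = 101,850 × $131.91 = $13,435,033.50.
Subtracting fixed costs: EBIT = $13,435,033.50 − $6,207,600 = $7,227,433.50. Interest = $1,206,000.00, so EBIT − I = $6,021,433.50.
Degree of total leverage = total CM / (EBIT − interest) = $13,435,033.50 / $6,021,433.50 = 2.2312.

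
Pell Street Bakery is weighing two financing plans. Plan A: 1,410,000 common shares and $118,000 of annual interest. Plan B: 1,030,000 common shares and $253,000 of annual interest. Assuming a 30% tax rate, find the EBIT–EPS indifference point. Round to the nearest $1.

Set EPS_A = EPS_B: (EBIT − $118,000)(1 − 0.30) ÷ 1,410,000 = (EBIT − $253,000)(1 − 0.30) ÷ 1,030,000.
Cancelling (1 − t) and cross-multiplying: 1,030,000·(EBIT − 118,000) = 1,410,000·(EBIT − 253,000).
EBIT × (1,410,000 − 1,030,000) = 253,000 × 1,410,000 − 118,000 × 1,030,000 = 235,190,000,000, so EBIT = 235,190,000,000 ÷ 380,000 = 618,921.05.

$618,921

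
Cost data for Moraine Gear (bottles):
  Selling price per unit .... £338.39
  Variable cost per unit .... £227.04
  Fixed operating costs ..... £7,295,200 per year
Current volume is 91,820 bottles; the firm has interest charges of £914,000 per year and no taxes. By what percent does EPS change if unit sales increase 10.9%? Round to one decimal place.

+55.3%

Total contribution margin = 91,820 × £111.35 = £10,224,157.00.
Subtracting fixed costs: EBIT = £10,224,157.00 − £7,295,200 = £2,928,957.00.
Interest = £914,000.00, so EBIT − I = £2,014,957.00.
Degree of combined leverage = contribution ÷ (EBIT − I) = £10,224,157.00 ÷ £2,014,957.00 = 5.0741.
EPS therefore changes by 5.0741 × (+10.9%) = +55.3%.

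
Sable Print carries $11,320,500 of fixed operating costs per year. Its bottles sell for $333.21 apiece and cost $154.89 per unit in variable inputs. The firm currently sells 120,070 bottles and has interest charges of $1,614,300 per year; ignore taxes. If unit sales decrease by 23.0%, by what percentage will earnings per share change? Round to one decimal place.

Contribution at this volume is 120,070 × $178.32 = $21,410,882.40.
Subtracting fixed costs: EBIT = $21,410,882.40 − $11,320,500 = $10,090,382.40.
After interest of $1,614,300.00, pre-tax earnings = $8,476,082.40.
Degree of combined leverage = contribution ÷ (EBIT − I) = $21,410,882.40 ÷ $8,476,082.40 = 2.5260.
EPS therefore changes by 2.5260 × (-23.0%) = -58.1%.

-58.1%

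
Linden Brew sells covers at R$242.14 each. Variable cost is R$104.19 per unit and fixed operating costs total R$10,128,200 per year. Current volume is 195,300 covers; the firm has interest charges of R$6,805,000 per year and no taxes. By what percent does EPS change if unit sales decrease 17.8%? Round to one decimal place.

Total contribution margin = 195,300 × R$137.95 = R$26,941,635.00.
Operating income = contribution − fixed costs = R$26,941,635.00 − R$10,128,200 = R$16,813,435.00.
Interest = R$6,805,000.00, so EBIT − I = R$10,008,435.00.
DCL = total CM / (EBIT − I) = R$26,941,635.00 / R$10,008,435.00 = 2.6919.
%ΔEPS = DCL × %ΔSales = 2.6919 × -17.8% = -47.9%.

-47.9%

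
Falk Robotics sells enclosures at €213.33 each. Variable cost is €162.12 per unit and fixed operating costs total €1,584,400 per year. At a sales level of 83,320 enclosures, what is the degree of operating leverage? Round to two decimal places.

1.59

Total contribution margin = 83,320 × €51.21 = €4,266,817.20.
Operating income = contribution − fixed costs = €4,266,817.20 − €1,584,400 = €2,682,417.20.
DOL = contribution ÷ EBIT = €4,266,817.20 ÷ €2,682,417.20 = 1.5907.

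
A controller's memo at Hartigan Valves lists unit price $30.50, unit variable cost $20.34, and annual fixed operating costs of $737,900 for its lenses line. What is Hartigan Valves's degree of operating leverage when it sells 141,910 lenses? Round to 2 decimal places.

Contribution at this volume is 141,910 × $10.16 = $1,441,805.60.
Operating income = contribution − fixed costs = $1,441,805.60 − $737,900 = $703,905.60.
DOL = contribution ÷ EBIT = $1,441,805.60 ÷ $703,905.60 = 2.0483.

2.05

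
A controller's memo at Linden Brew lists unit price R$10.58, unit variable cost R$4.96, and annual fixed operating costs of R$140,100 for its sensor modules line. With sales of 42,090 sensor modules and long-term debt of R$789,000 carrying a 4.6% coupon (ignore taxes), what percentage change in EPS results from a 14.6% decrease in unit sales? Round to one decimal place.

At 42,090 units, contribution = 42,090 × R$5.62 = R$236,545.80.
Subtracting fixed costs: EBIT = R$236,545.80 − R$140,100 = R$96,445.80.
Interest = R$36,294.00, so EBIT − I = R$60,151.80.
Degree of combined leverage = contribution ÷ (EBIT − I) = R$236,545.80 ÷ R$60,151.80 = 3.9325.
EPS therefore changes by 3.9325 × (-14.6%) = -57.4%.

-57.4%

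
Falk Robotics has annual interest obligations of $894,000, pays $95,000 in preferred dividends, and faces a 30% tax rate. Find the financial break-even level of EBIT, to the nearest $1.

Preferred dividends are paid after tax, so their pre-tax equivalent is $95,000 ÷ (1 − 0.30) = $135,714.29.
Financial break-even EBIT = interest + D_p ÷ (1 − t) = $894,000 + $135,714.29 = $1,029,714.29.

$1,029,714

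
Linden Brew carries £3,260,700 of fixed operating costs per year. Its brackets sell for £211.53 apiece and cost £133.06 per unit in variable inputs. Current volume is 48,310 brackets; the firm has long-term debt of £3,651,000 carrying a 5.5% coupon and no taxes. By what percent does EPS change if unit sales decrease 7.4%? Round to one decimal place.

-85.2%

Contribution at this volume is 48,310 × £78.47 = £3,790,885.70.
Subtracting fixed costs: EBIT = £3,790,885.70 − £3,260,700 = £530,185.70.
Interest = £200,805.00, so EBIT − I = £329,380.70.
DCL = total CM / (EBIT − I) = £3,790,885.70 / £329,380.70 = 11.5091.
EPS therefore changes by 11.5091 × (-7.4%) = -85.2%.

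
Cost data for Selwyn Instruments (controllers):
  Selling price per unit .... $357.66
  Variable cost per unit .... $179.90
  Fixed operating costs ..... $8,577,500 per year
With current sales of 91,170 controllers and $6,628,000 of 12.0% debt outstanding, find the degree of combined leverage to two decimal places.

Total contribution margin = 91,170 × $177.76 = $16,206,379.20.
Subtracting fixed costs: EBIT = $16,206,379.20 − $8,577,500 = $7,628,879.20. Interest = $795,360.00.
DOL = $16,206,379.20 ÷ $7,628,879.20 = 2.1243; DFL = $7,628,879.20 ÷ $6,833,519.20 = 1.1164.
Combined leverage = 2.1243 × 1.1164 = 2.3716.

2.37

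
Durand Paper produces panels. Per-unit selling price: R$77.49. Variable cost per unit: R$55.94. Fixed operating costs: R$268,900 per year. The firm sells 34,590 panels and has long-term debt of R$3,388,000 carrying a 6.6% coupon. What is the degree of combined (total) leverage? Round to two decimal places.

2.95

At 34,590 units, contribution = 34,590 × R$21.55 = R$745,414.50.
EBIT = R$745,414.50 − R$268,900 = R$476,514.50. Interest = R$223,608.00.
DOL = R$745,414.50 ÷ R$476,514.50 = 1.5643; DFL = R$476,514.50 ÷ R$252,906.50 = 1.8842.
Combined leverage = 1.5643 × 1.8842 = 2.9475.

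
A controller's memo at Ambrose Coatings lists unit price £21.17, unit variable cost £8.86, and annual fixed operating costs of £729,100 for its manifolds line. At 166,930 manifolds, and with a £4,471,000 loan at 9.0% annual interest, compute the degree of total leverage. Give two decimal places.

Total contribution margin = 166,930 × £12.31 = £2,054,908.30.
EBIT = £2,054,908.30 − £729,100 = £1,325,808.30. Interest = £402,390.00.
DOL = £2,054,908.30 ÷ £1,325,808.30 = 1.5499; DFL = £1,325,808.30 ÷ £923,418.30 = 1.4358.
Combined leverage = 1.5499 × 1.4358 = 2.2253.

2.23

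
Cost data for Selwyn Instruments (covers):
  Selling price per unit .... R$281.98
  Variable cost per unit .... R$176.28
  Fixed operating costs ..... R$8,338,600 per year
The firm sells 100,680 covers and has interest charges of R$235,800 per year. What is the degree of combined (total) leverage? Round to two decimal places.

At 100,680 units, contribution = 100,680 × R$105.70 = R$10,641,876.00.
Operating income = contribution − fixed costs = R$10,641,876.00 − R$8,338,600 = R$2,303,276.00. Interest = R$235,800.00.
DOL = R$10,641,876.00 ÷ R$2,303,276.00 = 4.6203; DFL = R$2,303,276.00 ÷ R$2,067,476.00 = 1.1141.
DCL = DOL × DFL = 4.6203 × 1.1141 = 5.1475.

5.15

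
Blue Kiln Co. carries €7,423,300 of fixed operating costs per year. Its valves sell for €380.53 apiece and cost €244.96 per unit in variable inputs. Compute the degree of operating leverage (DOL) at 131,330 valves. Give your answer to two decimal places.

At 131,330 units, contribution = 131,330 × €135.57 = €17,804,408.10.
EBIT = €17,804,408.10 − €7,423,300 = €10,381,108.10.
So DOL = total CM / EBIT = €17,804,408.10 / €10,381,108.10 = 1.7151.

1.72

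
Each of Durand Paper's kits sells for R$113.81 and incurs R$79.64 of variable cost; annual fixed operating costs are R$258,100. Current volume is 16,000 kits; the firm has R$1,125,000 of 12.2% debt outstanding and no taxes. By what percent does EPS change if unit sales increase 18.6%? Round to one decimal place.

At 16,000 units, contribution = 16,000 × R$34.17 = R$546,720.00.
EBIT = R$546,720.00 − R$258,100 = R$288,620.00.
Interest = R$137,250.00, so EBIT − I = R$151,370.00.
DCL = total CM / (EBIT − I) = R$546,720.00 / R$151,370.00 = 3.6118.
EPS therefore changes by 3.6118 × (+18.6%) = +67.2%.

+67.2%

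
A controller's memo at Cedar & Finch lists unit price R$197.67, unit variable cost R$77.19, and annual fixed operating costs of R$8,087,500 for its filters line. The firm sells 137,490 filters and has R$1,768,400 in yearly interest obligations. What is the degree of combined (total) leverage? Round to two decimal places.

Contribution at this volume is 137,490 × R$120.48 = R$16,564,795.20.
EBIT = R$16,564,795.20 − R$8,087,500 = R$8,477,295.20. Interest = R$1,768,400.00, so EBIT − I = R$6,708,895.20.
DCL = contribution ÷ (EBIT − I) = R$16,564,795.20 ÷ R$6,708,895.20 = 2.4691.

2.47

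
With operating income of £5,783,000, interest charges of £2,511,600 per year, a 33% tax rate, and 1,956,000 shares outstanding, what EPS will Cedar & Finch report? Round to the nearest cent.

£1.12

Interest = £2,511,600.00, so EBT = £5,783,000 − £2,511,600.00 = £3,271,400.00.
After tax at 33%: net income = £3,271,400.00 × 0.67 = £2,191,838.00.
Per share: £2,191,838.00 / 1,956,000 shares = £1.12.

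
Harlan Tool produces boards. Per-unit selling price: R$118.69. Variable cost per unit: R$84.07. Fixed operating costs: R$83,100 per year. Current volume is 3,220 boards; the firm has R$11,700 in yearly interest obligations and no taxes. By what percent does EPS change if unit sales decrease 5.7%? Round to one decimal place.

-38.1%

At 3,220 units, contribution = 3,220 × R$34.62 = R$111,476.40.
Subtracting fixed costs: EBIT = R$111,476.40 − R$83,100 = R$28,376.40.
After interest of R$11,700.00, pre-tax earnings = R$16,676.40.
Degree of combined leverage = contribution ÷ (EBIT − I) = R$111,476.40 ÷ R$16,676.40 = 6.6847.
EPS therefore changes by 6.6847 × (-5.7%) = -38.1%.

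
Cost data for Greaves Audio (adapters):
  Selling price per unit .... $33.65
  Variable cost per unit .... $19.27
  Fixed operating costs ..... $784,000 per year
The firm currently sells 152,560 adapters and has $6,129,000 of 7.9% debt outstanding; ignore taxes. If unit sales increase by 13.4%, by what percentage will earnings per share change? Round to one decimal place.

+31.8%

Contribution at this volume is 152,560 × $14.38 = $2,193,812.80.
EBIT = $2,193,812.80 − $784,000 = $1,409,812.80.
After interest of $484,191.00, pre-tax earnings = $925,621.80.
Degree of combined leverage = contribution ÷ (EBIT − I) = $2,193,812.80 ÷ $925,621.80 = 2.3701.
%ΔEPS = DCL × %ΔSales = 2.3701 × +13.4% = +31.8%.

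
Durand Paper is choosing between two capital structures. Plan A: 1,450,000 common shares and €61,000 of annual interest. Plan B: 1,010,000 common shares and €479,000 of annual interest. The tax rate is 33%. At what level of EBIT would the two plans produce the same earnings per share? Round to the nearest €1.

€1,438,500

Set EPS_A = EPS_B: (EBIT − €61,000)(1 − 0.33) ÷ 1,450,000 = (EBIT − €479,000)(1 − 0.33) ÷ 1,010,000.
The (1 − t) factor cancels: (EBIT − 61,000) × 1,010,000 = (EBIT − 479,000) × 1,450,000.
Solving, EBIT = (479,000·1,450,000 − 61,000·1,010,000) / (1,450,000 − 1,010,000) = 632,940,000,000 / 440,000 = 1,438,500.00.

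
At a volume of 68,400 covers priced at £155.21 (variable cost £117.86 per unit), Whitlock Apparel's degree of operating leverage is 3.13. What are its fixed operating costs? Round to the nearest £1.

£1,738,529

Contribution at this volume is 68,400 × £37.35 = £2,554,740.00.
Since DOL = CM ÷ EBIT, EBIT = £2,554,740.00 ÷ 3.13 = £816,210.86.
And FC = contribution − EBIT = £2,554,740.00 − £816,210.86 = £1,738,529.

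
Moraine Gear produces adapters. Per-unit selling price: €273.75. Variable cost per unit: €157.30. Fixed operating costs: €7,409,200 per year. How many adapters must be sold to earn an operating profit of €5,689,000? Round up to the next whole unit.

Contribution margin per unit = €273.75 − €157.30 = €116.45.
Units = (FC + target) / CM = (€7,409,200 + €5,689,000) / €116.45 = 112,479.18, so 112,480 adapters.

112,480 adapters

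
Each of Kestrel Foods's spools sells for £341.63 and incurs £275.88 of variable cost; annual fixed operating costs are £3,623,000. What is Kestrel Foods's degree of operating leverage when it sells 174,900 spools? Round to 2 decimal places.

Total contribution margin = 174,900 × £65.75 = £11,499,675.00.
Operating income = contribution − fixed costs = £11,499,675.00 − £3,623,000 = £7,876,675.00.
Degree of operating leverage = £11,499,675.00 / £7,876,675.00 = 1.4600.

1.46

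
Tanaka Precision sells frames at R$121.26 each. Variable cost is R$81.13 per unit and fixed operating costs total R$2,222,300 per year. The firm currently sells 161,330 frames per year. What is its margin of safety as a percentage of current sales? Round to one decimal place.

Contribution margin per unit = R$121.26 − R$81.13 = R$40.13. Break-even units = R$2,222,300 ÷ R$40.13 = 55,377.52; break-even revenue = 55,377.52 × R$121.26 = R$6,715,078.45.
Current sales = 161,330 × R$121.26 = R$19,562,875.80.
Margin of safety = (R$19,562,875.80 − R$6,715,078.45) ÷ R$19,562,875.80 = 65.7%.

65.7%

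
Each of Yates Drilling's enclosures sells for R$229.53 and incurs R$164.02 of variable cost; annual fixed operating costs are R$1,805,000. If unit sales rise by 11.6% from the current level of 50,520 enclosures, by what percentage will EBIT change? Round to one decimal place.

+25.5%

Contribution at this volume is 50,520 × R$65.51 = R$3,309,565.20.
EBIT = R$3,309,565.20 − R$1,805,000 = R$1,504,565.20.
So DOL = total CM / EBIT = R$3,309,565.20 / R$1,504,565.20 = 2.1997.
So EBIT moves 2.1997 × (+11.6%) = +25.5%.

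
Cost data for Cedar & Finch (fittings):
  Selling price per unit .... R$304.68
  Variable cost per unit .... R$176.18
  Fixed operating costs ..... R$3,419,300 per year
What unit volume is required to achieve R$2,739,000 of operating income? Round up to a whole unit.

Contribution margin per unit = R$304.68 − R$176.18 = R$128.50.
Units = (FC + target) / CM = (R$3,419,300 + R$2,739,000) / R$128.50 = 47,924.51, so 47,925 fittings.

47,925 fittings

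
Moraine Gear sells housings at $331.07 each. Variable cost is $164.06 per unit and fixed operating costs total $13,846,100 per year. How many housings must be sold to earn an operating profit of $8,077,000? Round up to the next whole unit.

131,269 housings

Each unit contributes $331.07 − $164.06 = $167.01.
Required volume = (fixed costs + target profit) ÷ CM = ($13,846,100 + $8,077,000) ÷ $167.01 = 131,268.19, so 131,269 housings.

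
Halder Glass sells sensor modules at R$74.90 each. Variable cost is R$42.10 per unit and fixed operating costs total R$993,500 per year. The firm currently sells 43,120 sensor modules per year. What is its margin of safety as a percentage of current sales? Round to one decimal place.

29.8%

Contribution margin per unit = R$74.90 − R$42.10 = R$32.80. Break-even units = R$993,500 ÷ R$32.80 = 30,289.63; break-even revenue = 30,289.63 × R$74.90 = R$2,268,693.60.
Actual sales revenue = 43,120 × R$74.90 = R$3,229,688.00.
Margin of safety = (R$3,229,688.00 − R$2,268,693.60) ÷ R$3,229,688.00 = 29.8%.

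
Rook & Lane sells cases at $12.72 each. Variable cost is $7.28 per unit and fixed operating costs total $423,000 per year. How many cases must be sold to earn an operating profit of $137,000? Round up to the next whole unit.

102,942 cases

Contribution margin per unit = $12.72 − $7.28 = $5.44.
Required volume = (fixed costs + target profit) ÷ CM = ($423,000 + $137,000) ÷ $5.44 = 102,941.18, so 102,942 cases.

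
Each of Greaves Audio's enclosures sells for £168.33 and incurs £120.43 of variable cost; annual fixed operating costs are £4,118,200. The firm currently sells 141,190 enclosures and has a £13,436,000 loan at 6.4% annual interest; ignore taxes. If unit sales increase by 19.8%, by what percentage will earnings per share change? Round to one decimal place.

At 141,190 units, contribution = 141,190 × £47.90 = £6,763,001.00.
EBIT = £6,763,001.00 − £4,118,200 = £2,644,801.00.
After interest of £859,904.00, pre-tax earnings = £1,784,897.00.
DCL = total CM / (EBIT − I) = £6,763,001.00 / £1,784,897.00 = 3.7890.
%ΔEPS = DCL × %ΔSales = 3.7890 × +19.8% = +75.0%.

+75.0%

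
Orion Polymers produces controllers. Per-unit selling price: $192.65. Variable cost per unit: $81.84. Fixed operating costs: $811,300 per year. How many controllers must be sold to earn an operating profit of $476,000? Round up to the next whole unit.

Unit CM = price − variable cost = $192.65 − $81.84 = $110.81.
Units = (FC + target) / CM = ($811,300 + $476,000) / $110.81 = 11,617.18, so 11,618 controllers.

11,618 controllers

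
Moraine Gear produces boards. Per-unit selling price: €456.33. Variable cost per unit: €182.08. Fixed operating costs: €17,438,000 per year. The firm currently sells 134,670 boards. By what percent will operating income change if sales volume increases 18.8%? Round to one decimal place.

Contribution at this volume is 134,670 × €274.25 = €36,933,247.50.
Operating income = contribution − fixed costs = €36,933,247.50 − €17,438,000 = €19,495,247.50.
DOL = contribution ÷ EBIT = €36,933,247.50 ÷ €19,495,247.50 = 1.8945.
So EBIT moves 1.8945 × (+18.8%) = +35.6%.

+35.6%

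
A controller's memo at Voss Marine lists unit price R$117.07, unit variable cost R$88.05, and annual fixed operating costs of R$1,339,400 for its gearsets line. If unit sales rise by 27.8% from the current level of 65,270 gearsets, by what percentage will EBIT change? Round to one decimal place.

Contribution at this volume is 65,270 × R$29.02 = R$1,894,135.40.
EBIT = R$1,894,135.40 − R$1,339,400 = R$554,735.40.
DOL = contribution ÷ EBIT = R$1,894,135.40 ÷ R$554,735.40 = 3.4145.
Operating income changes by 3.4145 × +27.8% = +94.9%.

+94.9%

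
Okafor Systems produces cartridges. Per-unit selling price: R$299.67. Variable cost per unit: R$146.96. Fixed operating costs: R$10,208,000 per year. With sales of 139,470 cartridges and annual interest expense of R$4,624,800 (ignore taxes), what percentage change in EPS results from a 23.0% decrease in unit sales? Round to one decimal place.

At 139,470 units, contribution = 139,470 × R$152.71 = R$21,298,463.70.
Subtracting fixed costs: EBIT = R$21,298,463.70 − R$10,208,000 = R$11,090,463.70.
Interest = R$4,624,800.00, so EBIT − I = R$6,465,663.70.
DCL = total CM / (EBIT − I) = R$21,298,463.70 / R$6,465,663.70 = 3.2941.
%ΔEPS = DCL × %ΔSales = 3.2941 × -23.0% = -75.8%.

-75.8%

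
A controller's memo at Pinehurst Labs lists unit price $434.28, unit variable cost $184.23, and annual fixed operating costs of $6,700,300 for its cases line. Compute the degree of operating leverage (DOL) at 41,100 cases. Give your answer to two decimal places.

Contribution at this volume is 41,100 × $250.05 = $10,277,055.00.
Subtracting fixed costs: EBIT = $10,277,055.00 − $6,700,300 = $3,576,755.00.
DOL = contribution ÷ EBIT = $10,277,055.00 ÷ $3,576,755.00 = 2.8733.

2.87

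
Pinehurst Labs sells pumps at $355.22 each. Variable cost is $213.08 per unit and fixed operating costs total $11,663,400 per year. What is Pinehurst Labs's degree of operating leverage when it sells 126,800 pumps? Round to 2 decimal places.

At 126,800 units, contribution = 126,800 × $142.14 = $18,023,352.00.
EBIT = $18,023,352.00 − $11,663,400 = $6,359,952.00.
Degree of operating leverage = $18,023,352.00 / $6,359,952.00 = 2.8339.

2.83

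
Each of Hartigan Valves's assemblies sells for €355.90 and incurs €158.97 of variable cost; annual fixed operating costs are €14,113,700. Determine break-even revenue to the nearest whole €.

Contribution margin per unit = €355.90 − €158.97 = €196.93, a CM ratio of €196.93 ÷ €355.90 = 0.5533.
Break-even sales = FC ÷ CM ratio = €14,113,700 × €355.90 / €196.93 = €25,506,859.

€25,506,859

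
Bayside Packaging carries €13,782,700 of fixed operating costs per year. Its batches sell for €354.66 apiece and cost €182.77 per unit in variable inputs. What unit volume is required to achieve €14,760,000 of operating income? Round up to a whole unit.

Each unit contributes €354.66 − €182.77 = €171.89.
Required volume = (fixed costs + target profit) ÷ CM = (€13,782,700 + €14,760,000) ÷ €171.89 = 166,052.13, so 166,053 batches.

166,053 batches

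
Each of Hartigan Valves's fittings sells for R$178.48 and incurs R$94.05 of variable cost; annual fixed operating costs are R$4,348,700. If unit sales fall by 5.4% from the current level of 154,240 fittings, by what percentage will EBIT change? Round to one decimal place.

-8.1%

Contribution at this volume is 154,240 × R$84.43 = R$13,022,483.20.
EBIT = R$13,022,483.20 − R$4,348,700 = R$8,673,783.20.
So DOL = total CM / EBIT = R$13,022,483.20 / R$8,673,783.20 = 1.5014.
Operating income changes by 1.5014 × -5.4% = -8.1%.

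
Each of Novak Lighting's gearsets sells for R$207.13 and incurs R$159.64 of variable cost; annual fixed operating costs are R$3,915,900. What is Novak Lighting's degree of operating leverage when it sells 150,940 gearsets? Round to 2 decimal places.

Contribution at this volume is 150,940 × R$47.49 = R$7,168,140.60.
Operating income = contribution − fixed costs = R$7,168,140.60 − R$3,915,900 = R$3,252,240.60.
DOL = contribution ÷ EBIT = R$7,168,140.60 ÷ R$3,252,240.60 = 2.2041.

2.20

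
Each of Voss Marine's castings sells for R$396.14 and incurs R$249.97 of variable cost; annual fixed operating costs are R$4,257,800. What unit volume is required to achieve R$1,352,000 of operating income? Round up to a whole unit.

38,379 castings

Contribution margin per unit = R$396.14 − R$249.97 = R$146.17.
Need Q such that Q × R$146.17 − R$4,257,800 = R$1,352,000, i.e. Q = R$5,609,800 / R$146.17 = 38,378.60 → 38,379.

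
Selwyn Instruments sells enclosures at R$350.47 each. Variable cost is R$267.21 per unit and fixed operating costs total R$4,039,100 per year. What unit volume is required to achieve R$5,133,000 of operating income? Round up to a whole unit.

Unit CM = price − variable cost = R$350.47 − R$267.21 = R$83.26.
Need Q such that Q × R$83.26 − R$4,039,100 = R$5,133,000, i.e. Q = R$9,172,100 / R$83.26 = 110,162.14 → 110,163.

110,163 enclosures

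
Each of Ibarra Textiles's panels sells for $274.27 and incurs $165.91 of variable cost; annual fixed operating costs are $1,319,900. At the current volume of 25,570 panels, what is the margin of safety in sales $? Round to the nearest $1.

Contribution margin per unit = $274.27 − $165.91 = $108.36. Break-even units = $1,319,900 ÷ $108.36 = 12,180.69; break-even revenue = 12,180.69 × $274.27 = $3,340,798.94.
Actual sales revenue = 25,570 × $274.27 = $7,013,083.90.
Margin of safety = $7,013,083.90 − $3,340,798.94 = $3,672,285.

$3,672,285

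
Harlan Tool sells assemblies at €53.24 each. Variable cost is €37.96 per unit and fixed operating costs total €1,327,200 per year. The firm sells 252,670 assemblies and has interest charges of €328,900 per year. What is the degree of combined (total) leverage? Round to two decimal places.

Contribution at this volume is 252,670 × €15.28 = €3,860,797.60.
EBIT = €3,860,797.60 − €1,327,200 = €2,533,597.60. Interest = €328,900.00.
DOL = €3,860,797.60 ÷ €2,533,597.60 = 1.5238; DFL = €2,533,597.60 ÷ €2,204,697.60 = 1.1492.
DCL = DOL × DFL = 1.5238 × 1.1492 = 1.7512.

1.75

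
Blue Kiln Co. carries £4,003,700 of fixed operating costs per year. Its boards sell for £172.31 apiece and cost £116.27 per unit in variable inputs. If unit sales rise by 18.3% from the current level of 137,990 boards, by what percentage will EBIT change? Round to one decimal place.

+37.9%

At 137,990 units, contribution = 137,990 × £56.04 = £7,732,959.60.
EBIT = £7,732,959.60 − £4,003,700 = £3,729,259.60.
DOL = contribution ÷ EBIT = £7,732,959.60 ÷ £3,729,259.60 = 2.0736.
%ΔEBIT = DOL × %ΔSales = 2.0736 × +18.3% = +37.9%.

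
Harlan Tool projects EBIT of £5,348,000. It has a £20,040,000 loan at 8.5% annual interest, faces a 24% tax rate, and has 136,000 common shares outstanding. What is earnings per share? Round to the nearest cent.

Pre-tax income = £5,348,000 − £1,703,400.00 = £3,644,600.00.
After tax at 24%: net income = £3,644,600.00 × 0.76 = £2,769,896.00.
EPS = £2,769,896.00 ÷ 136,000 = £20.37.

£20.37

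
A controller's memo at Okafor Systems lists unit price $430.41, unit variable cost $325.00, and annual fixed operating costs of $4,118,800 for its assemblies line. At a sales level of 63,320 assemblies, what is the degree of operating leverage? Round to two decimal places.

Contribution at this volume is 63,320 × $105.41 = $6,674,561.20.
Operating income = contribution − fixed costs = $6,674,561.20 − $4,118,800 = $2,555,761.20.
So DOL = total CM / EBIT = $6,674,561.20 / $2,555,761.20 = 2.6116.

2.61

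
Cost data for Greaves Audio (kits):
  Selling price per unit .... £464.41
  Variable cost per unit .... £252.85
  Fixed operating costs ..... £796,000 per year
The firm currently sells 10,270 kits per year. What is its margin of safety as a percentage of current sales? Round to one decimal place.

63.4%

Unit CM = price − variable cost = £464.41 − £252.85 = £211.56. Break-even units = £796,000 ÷ £211.56 = 3,762.53; break-even revenue = 3,762.53 × £464.41 = £1,747,354.70.
Actual sales revenue = 10,270 × £464.41 = £4,769,490.70.
Margin of safety = (£4,769,490.70 − £1,747,354.70) ÷ £4,769,490.70 = 63.4%.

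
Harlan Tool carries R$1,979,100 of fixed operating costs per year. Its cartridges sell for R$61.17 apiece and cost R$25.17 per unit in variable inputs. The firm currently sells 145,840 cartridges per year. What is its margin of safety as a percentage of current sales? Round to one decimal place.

Contribution margin per unit = R$61.17 − R$25.17 = R$36.00. Break-even units = R$1,979,100 ÷ R$36.00 = 54,975.00; break-even revenue = 54,975.00 × R$61.17 = R$3,362,820.75.
Actual sales revenue = 145,840 × R$61.17 = R$8,921,032.80.
Margin of safety = (R$8,921,032.80 − R$3,362,820.75) ÷ R$8,921,032.80 = 62.3%.

62.3%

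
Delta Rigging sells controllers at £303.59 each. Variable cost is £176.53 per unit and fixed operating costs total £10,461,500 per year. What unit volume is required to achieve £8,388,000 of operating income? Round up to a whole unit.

148,352 controllers

Unit CM = price − variable cost = £303.59 − £176.53 = £127.06.
Need Q such that Q × £127.06 − £10,461,500 = £8,388,000, i.e. Q = £18,849,500 / £127.06 = 148,351.17 → 148,352.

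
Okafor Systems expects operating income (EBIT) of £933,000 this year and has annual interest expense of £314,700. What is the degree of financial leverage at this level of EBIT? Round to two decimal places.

Interest = £314,700.00.
DFL = EBIT ÷ (EBIT − I) = £933,000 ÷ (£933,000 − £314,700.00) = £933,000 ÷ £618,300.00 = 1.5090.

1.51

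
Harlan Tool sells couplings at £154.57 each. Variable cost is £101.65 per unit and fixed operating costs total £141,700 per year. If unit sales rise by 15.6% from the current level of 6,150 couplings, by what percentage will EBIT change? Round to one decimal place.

At 6,150 units, contribution = 6,150 × £52.92 = £325,458.00.
Subtracting fixed costs: EBIT = £325,458.00 − £141,700 = £183,758.00.
DOL = contribution ÷ EBIT = £325,458.00 ÷ £183,758.00 = 1.7711.
%ΔEBIT = DOL × %ΔSales = 1.7711 × +15.6% = +27.6%.

+27.6%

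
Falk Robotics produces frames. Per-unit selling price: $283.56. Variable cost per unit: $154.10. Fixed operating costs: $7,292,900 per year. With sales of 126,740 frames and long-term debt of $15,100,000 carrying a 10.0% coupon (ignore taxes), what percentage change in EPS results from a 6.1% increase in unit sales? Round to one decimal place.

At 126,740 units, contribution = 126,740 × $129.46 = $16,407,760.40.
EBIT = $16,407,760.40 − $7,292,900 = $9,114,860.40.
Interest = $1,510,000.00, so EBIT − I = $7,604,860.40.
Degree of combined leverage = contribution ÷ (EBIT − I) = $16,407,760.40 ÷ $7,604,860.40 = 2.1575.
EPS therefore changes by 2.1575 × (+6.1%) = +13.2%.

+13.2%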